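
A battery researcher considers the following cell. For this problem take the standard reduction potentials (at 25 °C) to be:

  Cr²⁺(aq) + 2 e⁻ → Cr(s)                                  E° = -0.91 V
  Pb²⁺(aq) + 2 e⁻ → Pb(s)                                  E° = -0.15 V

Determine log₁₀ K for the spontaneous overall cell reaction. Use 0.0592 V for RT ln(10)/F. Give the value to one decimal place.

25.7

Cathode: Pb²⁺/Pb; anode: Cr²⁺/Cr. E°cell = +0.76 V, n = 2.
log K = nE°cell / 0.0592 = (2)(+0.76) / 0.0592 = 25.7.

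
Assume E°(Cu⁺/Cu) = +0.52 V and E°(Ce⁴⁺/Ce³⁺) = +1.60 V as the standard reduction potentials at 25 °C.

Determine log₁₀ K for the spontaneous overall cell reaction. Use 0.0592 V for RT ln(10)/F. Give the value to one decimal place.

18.2

Cathode: Ce⁴⁺/Ce³⁺; anode: Cu⁺/Cu. E°cell = +1.08 V, n = 1.
log K = nE°cell / 0.0592 = (1)(+1.08) / 0.0592 = 18.2.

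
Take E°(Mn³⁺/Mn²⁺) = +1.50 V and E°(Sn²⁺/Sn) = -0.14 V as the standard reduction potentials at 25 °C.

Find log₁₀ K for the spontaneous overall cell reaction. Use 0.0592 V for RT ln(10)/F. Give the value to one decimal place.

Cathode: Mn³⁺/Mn²⁺; anode: Sn²⁺/Sn. E°cell = +1.64 V, n = 2.
log K = nE°cell / 0.0592 = (2)(+1.64) / 0.0592 = 55.4.

55.4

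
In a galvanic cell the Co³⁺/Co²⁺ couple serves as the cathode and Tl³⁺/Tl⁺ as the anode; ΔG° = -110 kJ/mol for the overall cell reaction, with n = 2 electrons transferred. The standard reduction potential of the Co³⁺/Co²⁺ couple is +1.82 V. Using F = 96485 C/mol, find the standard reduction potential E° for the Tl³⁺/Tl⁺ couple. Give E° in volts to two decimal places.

+1.25 V

E°cell = −ΔG°/(nF) = −(-110×10³)/((2)(96485)) = +0.570 V.
Since Co³⁺/Co²⁺ is the cathode and Tl³⁺/Tl⁺ the anode, E°cell = E°(Co³⁺/Co²⁺) − E°(Tl³⁺/Tl⁺).
So E°(Tl³⁺/Tl⁺) = E°(Co³⁺/Co²⁺) − E°cell = (+1.82) − (+0.570) = +1.25 V.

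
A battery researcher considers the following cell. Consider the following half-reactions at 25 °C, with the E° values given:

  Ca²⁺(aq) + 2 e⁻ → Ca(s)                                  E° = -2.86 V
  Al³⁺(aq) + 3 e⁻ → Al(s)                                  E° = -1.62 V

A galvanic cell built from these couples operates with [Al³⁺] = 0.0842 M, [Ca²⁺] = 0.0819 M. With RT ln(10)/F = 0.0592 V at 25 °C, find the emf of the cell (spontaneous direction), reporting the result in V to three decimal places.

Al³⁺/Al is the cathode (higher E°), Ca²⁺/Ca the anode: E°cell = -1.62 − (-2.86) = +1.24 V, n = 6.
Overall: 2 Al³⁺(aq) + 3 Ca(s) → 2 Al(s) + 3 Ca²⁺(aq)
Q = [Ca²⁺]^3 / ([Al³⁺]^2); log Q = -1.111.
E = E° − (0.0592/n) log Q = +1.24 − (0.0592/6)(-1.111) = +1.251 V.

+1.251 V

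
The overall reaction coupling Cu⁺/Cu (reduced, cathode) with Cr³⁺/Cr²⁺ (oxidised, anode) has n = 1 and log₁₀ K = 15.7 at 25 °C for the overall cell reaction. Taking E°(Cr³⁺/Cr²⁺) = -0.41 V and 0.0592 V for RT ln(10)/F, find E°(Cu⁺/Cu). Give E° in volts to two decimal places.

+0.52 V

E°cell = (0.0592/n)·log K = (0.0592/1)(15.7) = +0.929 V.
Since Cu⁺/Cu is the cathode and Cr³⁺/Cr²⁺ the anode, E°cell = E°(Cu⁺/Cu) − E°(Cr³⁺/Cr²⁺).
So E°(Cu⁺/Cu) = E°cell + E°(Cr³⁺/Cr²⁺) = +0.929 + (-0.41) = +0.52 V.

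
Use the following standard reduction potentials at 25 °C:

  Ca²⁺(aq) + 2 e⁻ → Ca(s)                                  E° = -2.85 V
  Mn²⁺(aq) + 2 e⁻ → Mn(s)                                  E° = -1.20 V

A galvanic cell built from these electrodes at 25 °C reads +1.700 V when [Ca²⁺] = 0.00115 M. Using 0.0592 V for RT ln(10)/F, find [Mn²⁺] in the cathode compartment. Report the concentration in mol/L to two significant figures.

0.056 M

Mn²⁺/Mn is the cathode, Ca²⁺/Ca the anode: E°cell = +1.65 V, n = 2.
Overall reaction: Mn²⁺(aq) + Ca(s) → Mn(s) + Ca²⁺(aq); Q = [Ca²⁺]^1/[Mn²⁺]^1.
From E = E° − (0.0592/n) log Q: log Q = (E° − E)·n/0.0592 = (+1.65 − (+1.700))·2/0.0592 = -1.6892.
So 1·log[Mn²⁺] = 1·log(0.00115) − log Q = -2.9393 − (-1.6892) = -1.2501; [Mn²⁺] = 10^(-1.2501) ≈ 0.056 M.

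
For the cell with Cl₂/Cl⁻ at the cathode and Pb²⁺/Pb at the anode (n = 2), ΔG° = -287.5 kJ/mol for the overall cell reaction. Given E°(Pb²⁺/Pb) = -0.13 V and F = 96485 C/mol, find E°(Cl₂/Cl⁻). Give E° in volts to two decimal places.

+1.36 V

E°cell = −ΔG°/(nF) = −(-287.5×10³)/((2)(96485)) = +1.490 V.
Since Cl₂/Cl⁻ is the cathode and Pb²⁺/Pb the anode, E°cell = E°(Cl₂/Cl⁻) − E°(Pb²⁺/Pb).
So E°(Cl₂/Cl⁻) = E°cell + E°(Pb²⁺/Pb) = +1.490 + (-0.13) = +1.36 V.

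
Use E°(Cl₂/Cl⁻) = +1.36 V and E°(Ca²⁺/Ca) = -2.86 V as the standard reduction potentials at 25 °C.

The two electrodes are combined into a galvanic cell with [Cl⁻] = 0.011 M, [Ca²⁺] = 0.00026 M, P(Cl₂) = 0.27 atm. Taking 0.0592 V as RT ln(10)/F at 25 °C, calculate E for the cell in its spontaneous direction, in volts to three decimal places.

Cl₂/Cl⁻ is the cathode (higher E°), Ca²⁺/Ca the anode: E°cell = +1.36 − (-2.86) = +4.22 V, n = 2.
Overall: Cl₂(g) + Ca(s) → 2 Cl⁻(aq) + Ca²⁺(aq)
Q = [Cl⁻]^2·[Ca²⁺] / (P(Cl₂)); log Q = -6.934.
E = E° − (0.0592/n) log Q = +4.22 − (0.0592/2)(-6.934) = +4.425 V.

+4.425 V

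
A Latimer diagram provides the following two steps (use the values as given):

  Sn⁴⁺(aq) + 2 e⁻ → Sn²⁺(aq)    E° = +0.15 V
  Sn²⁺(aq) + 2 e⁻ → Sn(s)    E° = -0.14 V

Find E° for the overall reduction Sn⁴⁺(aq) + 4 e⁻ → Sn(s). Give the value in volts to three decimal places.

+0.005 V

Standard free energies of sequential steps add: ΔG°₃ = ΔG°₁ + ΔG°₂, so n₃E°₃ = n₁E°₁ + n₂E°₂.
E°₃ = (2×+0.15 + 2×-0.14) / 4 = (+0.020) / 4 = +0.005 V.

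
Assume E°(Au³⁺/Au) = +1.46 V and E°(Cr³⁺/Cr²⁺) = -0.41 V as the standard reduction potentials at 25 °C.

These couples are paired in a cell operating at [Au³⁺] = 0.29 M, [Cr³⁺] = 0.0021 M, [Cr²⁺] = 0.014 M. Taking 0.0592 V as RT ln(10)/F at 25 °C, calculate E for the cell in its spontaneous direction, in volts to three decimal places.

Au³⁺/Au is the cathode (higher E°), Cr³⁺/Cr²⁺ the anode: E°cell = +1.46 − (-0.41) = +1.87 V, n = 3.
Overall: Au³⁺(aq) + 3 Cr²⁺(aq) → Au(s) + 3 Cr³⁺(aq)
Q = [Cr³⁺]^3 / ([Au³⁺]·[Cr²⁺]^3); log Q = -1.934.
E = E° − (0.0592/n) log Q = +1.87 − (0.0592/3)(-1.934) = +1.908 V.

+1.908 V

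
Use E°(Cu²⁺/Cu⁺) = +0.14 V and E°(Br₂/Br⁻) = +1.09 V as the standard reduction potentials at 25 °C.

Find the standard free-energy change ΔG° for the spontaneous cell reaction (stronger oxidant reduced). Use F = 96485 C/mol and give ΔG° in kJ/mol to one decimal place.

Br₂/Br⁻ (E° = +1.09 V) is the cathode; Cu²⁺/Cu⁺ (E° = +0.14 V) is the anode, so E°cell = +0.95 V.
Balancing electrons gives n = 2 (lcm of 2 and 1).
ΔG° = −nFE° = −(2)(96485)(+0.95) = -183,322 J = -183.3 kJ/mol.

-183.3 kJ/mol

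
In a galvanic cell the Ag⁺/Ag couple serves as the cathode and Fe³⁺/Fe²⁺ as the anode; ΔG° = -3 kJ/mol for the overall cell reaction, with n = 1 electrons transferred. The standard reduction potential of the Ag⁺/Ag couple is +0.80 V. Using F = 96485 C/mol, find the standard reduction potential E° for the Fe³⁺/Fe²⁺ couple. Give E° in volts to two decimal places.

+0.77 V

E°cell = −ΔG°/(nF) = −(-3×10³)/((1)(96485)) = +0.031 V.
Since Ag⁺/Ag is the cathode and Fe³⁺/Fe²⁺ the anode, E°cell = E°(Ag⁺/Ag) − E°(Fe³⁺/Fe²⁺).
So E°(Fe³⁺/Fe²⁺) = E°(Ag⁺/Ag) − E°cell = (+0.80) − (+0.031) = +0.77 V.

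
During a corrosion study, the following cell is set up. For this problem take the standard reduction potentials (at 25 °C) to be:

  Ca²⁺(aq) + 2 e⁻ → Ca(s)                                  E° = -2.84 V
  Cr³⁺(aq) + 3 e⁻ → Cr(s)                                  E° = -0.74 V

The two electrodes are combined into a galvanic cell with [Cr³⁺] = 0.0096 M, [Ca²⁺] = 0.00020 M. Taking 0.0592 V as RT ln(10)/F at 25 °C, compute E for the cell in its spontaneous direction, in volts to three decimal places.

+2.170 V

Cr³⁺/Cr is the cathode (higher E°), Ca²⁺/Ca the anode: E°cell = -0.74 − (-2.84) = +2.10 V, n = 6.
Overall: 2 Cr³⁺(aq) + 3 Ca(s) → 2 Cr(s) + 3 Ca²⁺(aq)
Q = [Ca²⁺]^3 / ([Cr³⁺]^2); log Q = -7.061.
E = E° − (0.0592/n) log Q = +2.10 − (0.0592/6)(-7.061) = +2.170 V.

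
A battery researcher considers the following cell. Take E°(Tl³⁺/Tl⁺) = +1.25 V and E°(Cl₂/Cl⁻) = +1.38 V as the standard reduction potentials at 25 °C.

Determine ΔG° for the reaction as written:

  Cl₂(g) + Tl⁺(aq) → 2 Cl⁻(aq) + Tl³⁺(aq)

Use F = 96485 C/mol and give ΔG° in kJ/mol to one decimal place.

-25.1 kJ/mol

As written, Cl₂/Cl⁻ is reduced (cathode) and Tl³⁺/Tl⁺ is oxidised (anode), so E°cell = (+1.38) − (+1.25) = +0.13 V.
Balancing electrons gives n = 2.
ΔG° = −nFE° = −(2)(96485)(+0.13) = -25,086 J = -25.1 kJ/mol.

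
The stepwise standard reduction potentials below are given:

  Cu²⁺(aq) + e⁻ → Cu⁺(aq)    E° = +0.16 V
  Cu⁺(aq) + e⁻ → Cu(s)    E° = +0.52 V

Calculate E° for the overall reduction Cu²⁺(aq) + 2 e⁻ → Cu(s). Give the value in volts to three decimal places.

+0.340 V

Adding the free-energy changes (−nFE°) of the two steps gives −n₃FE°₃ = −n₁FE°₁ − n₂FE°₂.
E°₃ = (1×+0.16 + 1×+0.52) / 2 = (+0.680) / 2 = +0.340 V.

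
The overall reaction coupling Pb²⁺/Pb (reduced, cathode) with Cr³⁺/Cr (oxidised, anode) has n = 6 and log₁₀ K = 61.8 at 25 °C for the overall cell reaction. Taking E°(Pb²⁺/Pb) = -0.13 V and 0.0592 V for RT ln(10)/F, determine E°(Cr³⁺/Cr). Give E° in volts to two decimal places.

-0.74 V

E°cell = (0.0592/n)·log K = (0.0592/6)(61.8) = +0.610 V.
Since Pb²⁺/Pb is the cathode and Cr³⁺/Cr the anode, E°cell = E°(Pb²⁺/Pb) − E°(Cr³⁺/Cr).
So E°(Cr³⁺/Cr) = E°(Pb²⁺/Pb) − E°cell = (-0.13) − (+0.610) = -0.74 V.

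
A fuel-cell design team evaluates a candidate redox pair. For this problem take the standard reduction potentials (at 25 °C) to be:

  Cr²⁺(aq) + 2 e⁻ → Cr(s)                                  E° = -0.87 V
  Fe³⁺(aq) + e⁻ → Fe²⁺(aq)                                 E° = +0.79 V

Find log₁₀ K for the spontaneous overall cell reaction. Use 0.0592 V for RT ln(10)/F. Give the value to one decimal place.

Cathode: Fe³⁺/Fe²⁺; anode: Cr²⁺/Cr. E°cell = +1.66 V, n = 2.
log K = nE°cell / 0.0592 = (2)(+1.66) / 0.0592 = 56.1.

56.1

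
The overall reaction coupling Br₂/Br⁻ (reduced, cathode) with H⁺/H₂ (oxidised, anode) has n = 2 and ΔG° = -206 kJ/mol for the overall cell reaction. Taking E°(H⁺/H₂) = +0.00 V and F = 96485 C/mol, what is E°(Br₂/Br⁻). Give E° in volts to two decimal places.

+1.07 V

E°cell = −ΔG°/(nF) = −(-206×10³)/((2)(96485)) = +1.068 V.
Since Br₂/Br⁻ is the cathode and H⁺/H₂ the anode, E°cell = E°(Br₂/Br⁻) − E°(H⁺/H₂).
So E°(Br₂/Br⁻) = E°cell + E°(H⁺/H₂) = +1.068 + (+0.00) = +1.07 V.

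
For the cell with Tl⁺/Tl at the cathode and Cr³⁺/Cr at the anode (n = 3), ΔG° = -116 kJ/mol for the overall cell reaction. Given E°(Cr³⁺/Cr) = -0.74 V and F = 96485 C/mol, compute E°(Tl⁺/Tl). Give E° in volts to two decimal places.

-0.34 V

E°cell = −ΔG°/(nF) = −(-116×10³)/((3)(96485)) = +0.401 V.
Since Tl⁺/Tl is the cathode and Cr³⁺/Cr the anode, E°cell = E°(Tl⁺/Tl) − E°(Cr³⁺/Cr).
So E°(Tl⁺/Tl) = E°cell + E°(Cr³⁺/Cr) = +0.401 + (-0.74) = -0.34 V.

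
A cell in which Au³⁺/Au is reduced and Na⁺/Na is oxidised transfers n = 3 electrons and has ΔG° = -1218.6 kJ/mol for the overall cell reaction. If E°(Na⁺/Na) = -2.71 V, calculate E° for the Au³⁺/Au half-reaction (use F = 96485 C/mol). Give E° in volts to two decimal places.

+1.50 V

E°cell = −ΔG°/(nF) = −(-1218.6×10³)/((3)(96485)) = +4.210 V.
Since Au³⁺/Au is the cathode and Na⁺/Na the anode, E°cell = E°(Au³⁺/Au) − E°(Na⁺/Na).
So E°(Au³⁺/Au) = E°cell + E°(Na⁺/Na) = +4.210 + (-2.71) = +1.50 V.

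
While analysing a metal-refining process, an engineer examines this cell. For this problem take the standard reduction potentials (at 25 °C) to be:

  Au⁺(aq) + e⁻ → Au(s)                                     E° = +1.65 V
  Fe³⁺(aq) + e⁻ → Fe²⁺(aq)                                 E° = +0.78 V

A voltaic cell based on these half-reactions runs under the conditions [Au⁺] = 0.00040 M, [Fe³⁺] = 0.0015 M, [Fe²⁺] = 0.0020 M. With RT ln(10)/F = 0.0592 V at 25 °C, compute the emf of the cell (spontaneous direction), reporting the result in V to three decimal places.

+0.676 V

Au⁺/Au is the cathode (higher E°), Fe³⁺/Fe²⁺ the anode: E°cell = +1.65 − (+0.78) = +0.87 V, n = 1.
Overall: Au⁺(aq) + Fe²⁺(aq) → Au(s) + Fe³⁺(aq)
Q = [Fe³⁺] / ([Au⁺]·[Fe²⁺]); log Q = 3.273.
E = E° − (0.0592/n) log Q = +0.87 − (0.0592/1)(3.273) = +0.676 V.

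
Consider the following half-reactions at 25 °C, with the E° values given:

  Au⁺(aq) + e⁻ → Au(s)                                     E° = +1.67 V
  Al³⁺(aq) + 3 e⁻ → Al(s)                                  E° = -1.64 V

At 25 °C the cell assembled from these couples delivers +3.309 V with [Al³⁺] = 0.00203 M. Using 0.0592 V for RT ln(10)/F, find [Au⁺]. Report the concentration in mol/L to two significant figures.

0.12 M

Au⁺/Au is the cathode, Al³⁺/Al the anode: E°cell = +3.31 V, n = 3.
Overall reaction: 3 Au⁺(aq) + Al(s) → 3 Au(s) + Al³⁺(aq); Q = [Al³⁺]^1/[Au⁺]^3.
From E = E° − (0.0592/n) log Q: log Q = (E° − E)·n/0.0592 = (+3.31 − (+3.309))·3/0.0592 = 0.0507.
So 3·log[Au⁺] = 1·log(0.00203) − log Q = -2.6925 − (0.0507) = -2.7432; log[Au⁺] = -2.7432 / 3 = -0.9144; [Au⁺] = 10^(-0.9144) ≈ 0.12 M.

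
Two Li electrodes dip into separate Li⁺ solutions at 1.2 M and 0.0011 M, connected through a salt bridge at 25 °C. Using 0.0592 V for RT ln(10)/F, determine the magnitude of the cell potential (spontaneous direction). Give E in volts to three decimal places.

+0.180 V

For a concentration cell E°cell = 0. The 1.2 M side is the cathode (reduction is favoured where [Li⁺] is higher).
With n = 1, E = −(0.0592/1) log([Li⁺]ₐₙ/[Li⁺]꜀ₐₜ) = −(0.0592/1) log(0.0011/1.2) = −(0.0592/1)(-3.038) = +0.180 V.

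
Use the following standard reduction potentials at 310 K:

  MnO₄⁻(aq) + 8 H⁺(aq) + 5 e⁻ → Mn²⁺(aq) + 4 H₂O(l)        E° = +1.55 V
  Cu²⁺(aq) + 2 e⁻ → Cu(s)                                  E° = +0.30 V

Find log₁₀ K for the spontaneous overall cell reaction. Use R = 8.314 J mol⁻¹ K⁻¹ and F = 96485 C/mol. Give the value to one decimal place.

203.2

Cathode: MnO₄⁻/Mn²⁺; anode: Cu²⁺/Cu. E°cell = (+1.55) − (+0.30) = +1.25 V, with n = 10.
ΔG° = −nFE° = −RT ln K, so ln K = nFE°/(RT) = (10)(96485)(+1.25) / ((8.314)(310)) = 467.949.
log₁₀ K = 467.949 / ln 10 = 203.2.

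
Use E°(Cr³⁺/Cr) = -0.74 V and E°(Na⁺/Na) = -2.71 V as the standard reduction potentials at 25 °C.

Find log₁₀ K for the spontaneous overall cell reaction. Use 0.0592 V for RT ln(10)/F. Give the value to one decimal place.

Cathode: Cr³⁺/Cr; anode: Na⁺/Na. E°cell = +1.97 V, n = 3.
log K = nE°cell / 0.0592 = (3)(+1.97) / 0.0592 = 99.8.

99.8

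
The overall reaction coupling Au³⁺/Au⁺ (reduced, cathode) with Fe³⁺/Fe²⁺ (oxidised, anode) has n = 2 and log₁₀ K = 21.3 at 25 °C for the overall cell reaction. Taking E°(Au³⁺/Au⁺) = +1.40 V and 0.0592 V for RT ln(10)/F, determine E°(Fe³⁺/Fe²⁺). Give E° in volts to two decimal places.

+0.77 V

E°cell = (0.0592/n)·log K = (0.0592/2)(21.3) = +0.630 V.
Since Au³⁺/Au⁺ is the cathode and Fe³⁺/Fe²⁺ the anode, E°cell = E°(Au³⁺/Au⁺) − E°(Fe³⁺/Fe²⁺).
So E°(Fe³⁺/Fe²⁺) = E°(Au³⁺/Au⁺) − E°cell = (+1.40) − (+0.630) = +0.77 V.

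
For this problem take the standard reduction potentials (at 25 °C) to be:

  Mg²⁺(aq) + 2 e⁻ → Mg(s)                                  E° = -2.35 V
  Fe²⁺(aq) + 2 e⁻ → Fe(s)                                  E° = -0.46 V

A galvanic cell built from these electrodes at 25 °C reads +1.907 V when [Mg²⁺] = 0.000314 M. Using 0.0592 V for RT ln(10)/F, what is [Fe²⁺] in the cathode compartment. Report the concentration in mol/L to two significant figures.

0.0012 M

Fe²⁺/Fe is the cathode, Mg²⁺/Mg the anode: E°cell = +1.89 V, n = 2.
Overall reaction: Fe²⁺(aq) + Mg(s) → Fe(s) + Mg²⁺(aq); Q = [Mg²⁺]^1/[Fe²⁺]^1.
From E = E° − (0.0592/n) log Q: log Q = (E° − E)·n/0.0592 = (+1.89 − (+1.907))·2/0.0592 = -0.5743.
So 1·log[Fe²⁺] = 1·log(0.000314) − log Q = -3.5031 − (-0.5743) = -2.9288; [Fe²⁺] = 10^(-2.9288) ≈ 0.0012 M.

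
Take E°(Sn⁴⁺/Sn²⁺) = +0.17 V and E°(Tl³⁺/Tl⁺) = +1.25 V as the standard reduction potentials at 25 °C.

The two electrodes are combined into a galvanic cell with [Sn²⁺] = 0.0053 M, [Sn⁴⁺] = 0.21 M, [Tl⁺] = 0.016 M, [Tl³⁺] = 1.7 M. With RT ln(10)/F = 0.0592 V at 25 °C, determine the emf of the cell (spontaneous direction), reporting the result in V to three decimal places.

+1.093 V

Tl³⁺/Tl⁺ is the cathode (higher E°), Sn⁴⁺/Sn²⁺ the anode: E°cell = +1.25 − (+0.17) = +1.08 V, n = 2.
Overall: Tl³⁺(aq) + Sn²⁺(aq) → Tl⁺(aq) + Sn⁴⁺(aq)
Q = [Tl⁺]·[Sn⁴⁺] / ([Tl³⁺]·[Sn²⁺]); log Q = -0.428.
E = E° − (0.0592/n) log Q = +1.08 − (0.0592/2)(-0.428) = +1.093 V.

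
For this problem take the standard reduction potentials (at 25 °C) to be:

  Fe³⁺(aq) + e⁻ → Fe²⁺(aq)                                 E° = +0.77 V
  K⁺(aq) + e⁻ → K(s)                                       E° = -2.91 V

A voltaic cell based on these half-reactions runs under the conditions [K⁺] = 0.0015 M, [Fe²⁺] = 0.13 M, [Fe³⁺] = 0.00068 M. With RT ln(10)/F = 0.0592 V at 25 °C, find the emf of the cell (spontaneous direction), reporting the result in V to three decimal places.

+3.712 V

Fe³⁺/Fe²⁺ is the cathode (higher E°), K⁺/K the anode: E°cell = +0.77 − (-2.91) = +3.68 V, n = 1.
Overall: Fe³⁺(aq) + K(s) → Fe²⁺(aq) + K⁺(aq)
Q = [Fe²⁺]·[K⁺] / ([Fe³⁺]); log Q = -0.542.
E = E° − (0.0592/n) log Q = +3.68 − (0.0592/1)(-0.542) = +3.712 V.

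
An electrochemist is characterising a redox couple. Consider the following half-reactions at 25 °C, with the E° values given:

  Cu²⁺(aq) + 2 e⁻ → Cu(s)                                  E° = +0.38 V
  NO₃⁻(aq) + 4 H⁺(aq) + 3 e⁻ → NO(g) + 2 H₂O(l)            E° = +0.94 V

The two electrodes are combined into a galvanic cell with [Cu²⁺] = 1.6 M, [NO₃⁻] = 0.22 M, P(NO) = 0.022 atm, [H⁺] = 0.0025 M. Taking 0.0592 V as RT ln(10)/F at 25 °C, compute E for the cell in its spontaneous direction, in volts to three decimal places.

NO₃⁻/NO is the cathode (higher E°), Cu²⁺/Cu the anode: E°cell = +0.94 − (+0.38) = +0.56 V, n = 6.
Overall: 2 NO₃⁻(aq) + 8 H⁺(aq) + 3 Cu(s) → 2 NO(g) + 4 H₂O(l) + 3 Cu²⁺(aq)
Q = P(NO)^2·[Cu²⁺]^3 / ([NO₃⁻]^2·[H⁺]^8); log Q = 19.429.
E = E° − (0.0592/n) log Q = +0.56 − (0.0592/6)(19.429) = +0.368 V.

+0.368 V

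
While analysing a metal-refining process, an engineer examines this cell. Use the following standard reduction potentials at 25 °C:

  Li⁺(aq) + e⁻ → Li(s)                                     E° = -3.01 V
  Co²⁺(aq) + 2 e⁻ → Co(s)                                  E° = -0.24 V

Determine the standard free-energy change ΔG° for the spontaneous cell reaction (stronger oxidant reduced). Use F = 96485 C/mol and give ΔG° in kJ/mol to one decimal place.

Co²⁺/Co (E° = -0.24 V) is the cathode; Li⁺/Li (E° = -3.01 V) is the anode, so E°cell = +2.77 V.
Balancing electrons gives n = 2 (lcm of 2 and 1).
ΔG° = −nFE° = −(2)(96485)(+2.77) = -534,527 J = -534.5 kJ/mol.

-534.5 kJ/mol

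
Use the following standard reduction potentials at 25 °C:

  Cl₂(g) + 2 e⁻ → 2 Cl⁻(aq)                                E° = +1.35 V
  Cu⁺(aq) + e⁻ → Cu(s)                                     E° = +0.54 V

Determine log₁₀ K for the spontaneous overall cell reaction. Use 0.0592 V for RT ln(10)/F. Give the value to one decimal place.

27.4

Cathode: Cl₂/Cl⁻; anode: Cu⁺/Cu. E°cell = +0.81 V, n = 2.
log K = nE°cell / 0.0592 = (2)(+0.81) / 0.0592 = 27.4.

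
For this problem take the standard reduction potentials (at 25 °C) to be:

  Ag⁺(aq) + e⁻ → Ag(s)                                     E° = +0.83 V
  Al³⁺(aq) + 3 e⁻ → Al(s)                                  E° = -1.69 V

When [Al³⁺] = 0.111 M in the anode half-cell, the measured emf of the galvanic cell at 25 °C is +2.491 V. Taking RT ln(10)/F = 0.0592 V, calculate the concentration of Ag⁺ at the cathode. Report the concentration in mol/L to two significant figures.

Ag⁺/Ag is the cathode, Al³⁺/Al the anode: E°cell = +2.52 V, n = 3.
Overall reaction: 3 Ag⁺(aq) + Al(s) → 3 Ag(s) + Al³⁺(aq); Q = [Al³⁺]^1/[Ag⁺]^3.
From E = E° − (0.0592/n) log Q: log Q = (E° − E)·n/0.0592 = (+2.52 − (+2.491))·3/0.0592 = 1.4696.
So 3·log[Ag⁺] = 1·log(0.111) − log Q = -0.9547 − (1.4696) = -2.4243; log[Ag⁺] = -2.4243 / 3 = -0.8081; [Ag⁺] = 10^(-0.8081) ≈ 0.16 M.

0.16 M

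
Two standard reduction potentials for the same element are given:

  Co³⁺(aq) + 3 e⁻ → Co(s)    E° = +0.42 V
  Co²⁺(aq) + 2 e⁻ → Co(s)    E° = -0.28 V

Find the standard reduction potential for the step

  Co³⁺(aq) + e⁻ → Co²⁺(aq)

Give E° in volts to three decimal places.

Sequential free energies add, so n₃E°₃ = n₁E°₁ + n₂E°₂.
With n₃ = 3, and the known step contributing 2×(-0.28) V, the unknown satisfies 1·E° = 3×(+0.42) − 2×(-0.28) = +1.820.
E° = +1.820 / 1 = +1.820 V.

+1.820 V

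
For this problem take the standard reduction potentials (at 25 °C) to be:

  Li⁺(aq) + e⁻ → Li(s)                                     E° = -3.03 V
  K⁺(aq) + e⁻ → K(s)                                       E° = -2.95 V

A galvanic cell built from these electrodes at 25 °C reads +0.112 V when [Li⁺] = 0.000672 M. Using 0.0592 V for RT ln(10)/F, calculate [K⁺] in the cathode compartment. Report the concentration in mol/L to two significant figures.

K⁺/K is the cathode, Li⁺/Li the anode: E°cell = +0.08 V, n = 1.
Overall reaction: K⁺(aq) + Li(s) → K(s) + Li⁺(aq); Q = [Li⁺]^1/[K⁺]^1.
From E = E° − (0.0592/n) log Q: log Q = (E° − E)·n/0.0592 = (+0.08 − (+0.112))·1/0.0592 = -0.5405.
So 1·log[K⁺] = 1·log(0.000672) − log Q = -3.1726 − (-0.5405) = -2.6321; [K⁺] = 10^(-2.6321) ≈ 0.0023 M.

0.0023 M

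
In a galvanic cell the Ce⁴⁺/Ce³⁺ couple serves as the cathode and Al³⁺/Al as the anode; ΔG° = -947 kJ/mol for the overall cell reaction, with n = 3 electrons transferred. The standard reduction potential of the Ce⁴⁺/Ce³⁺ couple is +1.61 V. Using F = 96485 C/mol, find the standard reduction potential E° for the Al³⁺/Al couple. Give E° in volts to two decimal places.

E°cell = −ΔG°/(nF) = −(-947×10³)/((3)(96485)) = +3.272 V.
Since Ce⁴⁺/Ce³⁺ is the cathode and Al³⁺/Al the anode, E°cell = E°(Ce⁴⁺/Ce³⁺) − E°(Al³⁺/Al).
So E°(Al³⁺/Al) = E°(Ce⁴⁺/Ce³⁺) − E°cell = (+1.61) − (+3.272) = -1.66 V.

-1.66 V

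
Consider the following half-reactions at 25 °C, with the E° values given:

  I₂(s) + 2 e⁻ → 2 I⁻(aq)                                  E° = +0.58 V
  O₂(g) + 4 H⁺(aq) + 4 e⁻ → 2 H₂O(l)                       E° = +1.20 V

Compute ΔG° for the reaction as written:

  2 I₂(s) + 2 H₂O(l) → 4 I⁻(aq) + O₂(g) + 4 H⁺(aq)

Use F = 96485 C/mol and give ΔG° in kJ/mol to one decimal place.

As written, I₂/I⁻ is reduced (cathode) and O₂/H₂O is oxidised (anode), so E°cell = (+0.58) − (+1.20) = -0.62 V.
Balancing electrons gives n = 4.
ΔG° = −nFE° = −(4)(96485)(-0.62) = 239,283 J = +239.3 kJ/mol.

+239.3 kJ/mol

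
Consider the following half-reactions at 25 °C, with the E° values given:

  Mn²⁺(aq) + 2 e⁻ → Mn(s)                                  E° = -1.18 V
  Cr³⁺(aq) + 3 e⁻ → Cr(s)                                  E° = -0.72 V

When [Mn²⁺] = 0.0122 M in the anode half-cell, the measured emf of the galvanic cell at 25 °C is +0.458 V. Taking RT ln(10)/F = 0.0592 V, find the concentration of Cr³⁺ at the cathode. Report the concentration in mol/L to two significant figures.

Cr³⁺/Cr is the cathode, Mn²⁺/Mn the anode: E°cell = +0.46 V, n = 6.
Overall reaction: 2 Cr³⁺(aq) + 3 Mn(s) → 2 Cr(s) + 3 Mn²⁺(aq); Q = [Mn²⁺]^3/[Cr³⁺]^2.
From E = E° − (0.0592/n) log Q: log Q = (E° − E)·n/0.0592 = (+0.46 − (+0.458))·6/0.0592 = 0.2027.
So 2·log[Cr³⁺] = 3·log(0.0122) − log Q = -5.7409 − (0.2027) = -5.9436; log[Cr³⁺] = -5.9436 / 2 = -2.9718; [Cr³⁺] = 10^(-2.9718) ≈ 0.0011 M.

0.0011 M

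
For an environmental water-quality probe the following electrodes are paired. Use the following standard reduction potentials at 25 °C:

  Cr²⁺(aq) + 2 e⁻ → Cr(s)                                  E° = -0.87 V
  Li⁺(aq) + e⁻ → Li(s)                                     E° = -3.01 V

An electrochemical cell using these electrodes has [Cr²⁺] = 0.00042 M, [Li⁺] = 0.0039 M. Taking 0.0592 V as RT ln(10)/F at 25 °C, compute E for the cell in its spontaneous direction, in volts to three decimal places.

Cr²⁺/Cr is the cathode (higher E°), Li⁺/Li the anode: E°cell = -0.87 − (-3.01) = +2.14 V, n = 2.
Overall: Cr²⁺(aq) + 2 Li(s) → Cr(s) + 2 Li⁺(aq)
Q = [Li⁺]^2 / ([Cr²⁺]); log Q = -1.441.
E = E° − (0.0592/n) log Q = +2.14 − (0.0592/2)(-1.441) = +2.183 V.

+2.183 V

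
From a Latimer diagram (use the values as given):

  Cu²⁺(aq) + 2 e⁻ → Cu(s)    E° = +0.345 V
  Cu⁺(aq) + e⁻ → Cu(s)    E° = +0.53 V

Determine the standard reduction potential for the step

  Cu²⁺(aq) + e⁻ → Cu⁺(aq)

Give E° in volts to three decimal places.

Sequential free energies add, so n₃E°₃ = n₁E°₁ + n₂E°₂.
With n₃ = 2, and the known step contributing 1×(+0.53) V, the unknown satisfies 1·E° = 2×(+0.345) − 1×(+0.53) = +0.160.
E° = +0.160 / 1 = +0.160 V.

+0.160 V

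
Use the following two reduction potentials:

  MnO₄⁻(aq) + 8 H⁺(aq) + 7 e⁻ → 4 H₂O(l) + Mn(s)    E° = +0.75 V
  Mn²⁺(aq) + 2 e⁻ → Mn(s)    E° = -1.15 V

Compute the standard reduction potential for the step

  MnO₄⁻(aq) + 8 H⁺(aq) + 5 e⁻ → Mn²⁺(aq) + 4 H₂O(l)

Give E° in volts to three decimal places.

Sequential free energies add, so n₃E°₃ = n₁E°₁ + n₂E°₂.
With n₃ = 7, and the known step contributing 2×(-1.15) V, the unknown satisfies 5·E° = 7×(+0.75) − 2×(-1.15) = +7.550.
E° = +7.550 / 5 = +1.510 V.

+1.510 V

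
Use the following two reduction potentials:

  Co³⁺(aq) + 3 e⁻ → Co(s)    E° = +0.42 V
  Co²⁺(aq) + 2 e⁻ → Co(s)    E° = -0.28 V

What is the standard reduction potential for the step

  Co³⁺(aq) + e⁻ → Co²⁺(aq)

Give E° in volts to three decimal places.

Sequential free energies add, so n₃E°₃ = n₁E°₁ + n₂E°₂.
With n₃ = 3, and the known step contributing 2×(-0.28) V, the unknown satisfies 1·E° = 3×(+0.42) − 2×(-0.28) = +1.820.
E° = +1.820 / 1 = +1.820 V.

+1.820 V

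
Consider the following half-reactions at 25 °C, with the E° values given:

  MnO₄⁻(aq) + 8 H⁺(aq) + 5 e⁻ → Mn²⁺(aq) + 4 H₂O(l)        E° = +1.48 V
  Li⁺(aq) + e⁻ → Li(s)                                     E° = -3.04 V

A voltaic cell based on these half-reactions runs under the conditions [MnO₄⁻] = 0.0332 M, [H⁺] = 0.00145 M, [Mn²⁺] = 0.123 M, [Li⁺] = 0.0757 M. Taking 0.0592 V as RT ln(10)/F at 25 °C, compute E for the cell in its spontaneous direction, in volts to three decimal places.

MnO₄⁻/Mn²⁺ is the cathode (higher E°), Li⁺/Li the anode: E°cell = +1.48 − (-3.04) = +4.52 V, n = 5.
Overall: MnO₄⁻(aq) + 8 H⁺(aq) + 5 Li(s) → Mn²⁺(aq) + 4 H₂O(l) + 5 Li⁺(aq)
Q = [Mn²⁺]·[Li⁺]^5 / ([MnO₄⁻]·[H⁺]^8); log Q = 17.673.
E = E° − (0.0592/n) log Q = +4.52 − (0.0592/5)(17.673) = +4.311 V.

+4.311 V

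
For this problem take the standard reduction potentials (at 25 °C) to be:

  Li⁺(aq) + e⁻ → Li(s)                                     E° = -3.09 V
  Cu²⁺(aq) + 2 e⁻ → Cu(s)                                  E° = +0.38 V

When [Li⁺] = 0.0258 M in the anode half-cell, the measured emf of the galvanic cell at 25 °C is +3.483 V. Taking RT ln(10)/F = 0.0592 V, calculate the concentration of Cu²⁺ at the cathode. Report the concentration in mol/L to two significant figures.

0.0018 M

Cu²⁺/Cu is the cathode, Li⁺/Li the anode: E°cell = +3.47 V, n = 2.
Overall reaction: Cu²⁺(aq) + 2 Li(s) → Cu(s) + 2 Li⁺(aq); Q = [Li⁺]^2/[Cu²⁺]^1.
From E = E° − (0.0592/n) log Q: log Q = (E° − E)·n/0.0592 = (+3.47 − (+3.483))·2/0.0592 = -0.4392.
So 1·log[Cu²⁺] = 2·log(0.0258) − log Q = -3.1768 − (-0.4392) = -2.7376; [Cu²⁺] = 10^(-2.7376) ≈ 0.0018 M.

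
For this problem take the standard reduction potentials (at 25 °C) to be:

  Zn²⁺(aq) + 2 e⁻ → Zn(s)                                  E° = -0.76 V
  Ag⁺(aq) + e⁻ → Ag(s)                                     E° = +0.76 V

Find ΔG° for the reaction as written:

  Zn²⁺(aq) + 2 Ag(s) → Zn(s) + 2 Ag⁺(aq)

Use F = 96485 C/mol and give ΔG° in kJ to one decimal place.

+293.3 kJ

As written, Zn²⁺/Zn is reduced (cathode) and Ag⁺/Ag is oxidised (anode), so E°cell = (-0.76) − (+0.76) = -1.52 V.
Balancing electrons gives n = 2.
ΔG° = −nFE° = −(2)(96485)(-1.52) = 293,314 J = +293.3 kJ.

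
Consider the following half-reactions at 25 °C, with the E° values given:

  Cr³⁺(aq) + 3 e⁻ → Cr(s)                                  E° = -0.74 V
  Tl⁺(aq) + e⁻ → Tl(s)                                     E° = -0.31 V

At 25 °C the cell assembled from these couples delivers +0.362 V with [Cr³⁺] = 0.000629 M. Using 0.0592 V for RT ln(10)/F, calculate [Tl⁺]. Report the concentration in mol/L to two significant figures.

0.0061 M

Tl⁺/Tl is the cathode, Cr³⁺/Cr the anode: E°cell = +0.43 V, n = 3.
Overall reaction: 3 Tl⁺(aq) + Cr(s) → 3 Tl(s) + Cr³⁺(aq); Q = [Cr³⁺]^1/[Tl⁺]^3.
From E = E° − (0.0592/n) log Q: log Q = (E° − E)·n/0.0592 = (+0.43 − (+0.362))·3/0.0592 = 3.4459.
So 3·log[Tl⁺] = 1·log(0.000629) − log Q = -3.2013 − (3.4459) = -6.6472; log[Tl⁺] = -6.6472 / 3 = -2.2157; [Tl⁺] = 10^(-2.2157) ≈ 0.0061 M.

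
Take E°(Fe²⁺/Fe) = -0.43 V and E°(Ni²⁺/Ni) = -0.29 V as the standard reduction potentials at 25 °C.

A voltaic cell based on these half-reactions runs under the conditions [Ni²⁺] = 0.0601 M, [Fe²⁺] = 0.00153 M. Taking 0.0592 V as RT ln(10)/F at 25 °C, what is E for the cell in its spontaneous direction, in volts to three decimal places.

+0.187 V

Ni²⁺/Ni is the cathode (higher E°), Fe²⁺/Fe the anode: E°cell = -0.29 − (-0.43) = +0.14 V, n = 2.
Overall: Ni²⁺(aq) + Fe(s) → Ni(s) + Fe²⁺(aq)
Q = [Fe²⁺] / ([Ni²⁺]); log Q = -1.594.
E = E° − (0.0592/n) log Q = +0.14 − (0.0592/2)(-1.594) = +0.187 V.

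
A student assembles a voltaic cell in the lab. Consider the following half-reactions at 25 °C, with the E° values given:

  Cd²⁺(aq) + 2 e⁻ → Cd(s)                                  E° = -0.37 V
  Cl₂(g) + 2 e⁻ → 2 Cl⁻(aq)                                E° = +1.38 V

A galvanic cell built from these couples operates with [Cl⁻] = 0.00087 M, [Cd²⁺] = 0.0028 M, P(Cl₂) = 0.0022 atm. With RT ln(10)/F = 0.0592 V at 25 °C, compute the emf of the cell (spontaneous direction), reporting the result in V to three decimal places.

Cl₂/Cl⁻ is the cathode (higher E°), Cd²⁺/Cd the anode: E°cell = +1.38 − (-0.37) = +1.75 V, n = 2.
Overall: Cl₂(g) + Cd(s) → 2 Cl⁻(aq) + Cd²⁺(aq)
Q = [Cl⁻]^2·[Cd²⁺] / (P(Cl₂)); log Q = -6.016.
E = E° − (0.0592/n) log Q = +1.75 − (0.0592/2)(-6.016) = +1.928 V.

+1.928 V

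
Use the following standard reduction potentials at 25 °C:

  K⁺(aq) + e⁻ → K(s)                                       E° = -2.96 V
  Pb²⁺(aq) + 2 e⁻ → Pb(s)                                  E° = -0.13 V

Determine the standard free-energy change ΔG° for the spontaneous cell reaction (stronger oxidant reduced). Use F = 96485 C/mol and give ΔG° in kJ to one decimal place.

-546.1 kJ

Pb²⁺/Pb (E° = -0.13 V) is the cathode; K⁺/K (E° = -2.96 V) is the anode, so E°cell = +2.83 V.
Balancing electrons gives n = 2 (lcm of 2 and 1).
ΔG° = −nFE° = −(2)(96485)(+2.83) = -546,105 J = -546.1 kJ.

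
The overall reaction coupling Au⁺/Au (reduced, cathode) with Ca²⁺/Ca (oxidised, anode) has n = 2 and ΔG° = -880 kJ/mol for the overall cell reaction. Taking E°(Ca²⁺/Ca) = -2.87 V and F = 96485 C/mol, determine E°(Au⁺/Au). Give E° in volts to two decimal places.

+1.69 V

E°cell = −ΔG°/(nF) = −(-880×10³)/((2)(96485)) = +4.560 V.
Since Au⁺/Au is the cathode and Ca²⁺/Ca the anode, E°cell = E°(Au⁺/Au) − E°(Ca²⁺/Ca).
So E°(Au⁺/Au) = E°cell + E°(Ca²⁺/Ca) = +4.560 + (-2.87) = +1.69 V.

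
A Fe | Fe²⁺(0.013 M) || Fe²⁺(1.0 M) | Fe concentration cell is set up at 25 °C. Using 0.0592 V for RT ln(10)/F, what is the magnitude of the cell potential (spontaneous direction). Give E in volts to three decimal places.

For a concentration cell E°cell = 0. The 1.0 M side is the cathode (reduction is favoured where [Fe²⁺] is higher).
With n = 2, E = −(0.0592/2) log([Fe²⁺]ₐₙ/[Fe²⁺]꜀ₐₜ) = −(0.0592/2) log(0.013/1) = −(0.0592/2)(-1.886) = +0.056 V.

+0.056 V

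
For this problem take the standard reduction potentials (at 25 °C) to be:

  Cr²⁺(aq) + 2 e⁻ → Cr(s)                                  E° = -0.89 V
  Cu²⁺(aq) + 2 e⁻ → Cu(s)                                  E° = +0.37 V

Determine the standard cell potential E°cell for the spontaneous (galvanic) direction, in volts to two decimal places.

+1.26 V

The Cu²⁺/Cu couple has the higher reduction potential, so it is the cathode; Cr²⁺/Cr is oxidised at the anode.
E°cell = E°(cathode) − E°(anode) = (+0.37) − (-0.89) = +1.26 V.
Since E°cell > 0, the reaction is spontaneous under standard conditions.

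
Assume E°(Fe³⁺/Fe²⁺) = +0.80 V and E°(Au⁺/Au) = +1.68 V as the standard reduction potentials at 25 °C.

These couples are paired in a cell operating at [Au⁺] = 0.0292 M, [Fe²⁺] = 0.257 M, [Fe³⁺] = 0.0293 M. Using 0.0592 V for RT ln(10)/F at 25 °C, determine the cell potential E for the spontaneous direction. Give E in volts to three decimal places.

+0.845 V

Au⁺/Au is the cathode (higher E°), Fe³⁺/Fe²⁺ the anode: E°cell = +1.68 − (+0.80) = +0.88 V, n = 1.
Overall: Au⁺(aq) + Fe²⁺(aq) → Au(s) + Fe³⁺(aq)
Q = [Fe³⁺] / ([Au⁺]·[Fe²⁺]); log Q = 0.592.
E = E° − (0.0592/n) log Q = +0.88 − (0.0592/1)(0.592) = +0.845 V.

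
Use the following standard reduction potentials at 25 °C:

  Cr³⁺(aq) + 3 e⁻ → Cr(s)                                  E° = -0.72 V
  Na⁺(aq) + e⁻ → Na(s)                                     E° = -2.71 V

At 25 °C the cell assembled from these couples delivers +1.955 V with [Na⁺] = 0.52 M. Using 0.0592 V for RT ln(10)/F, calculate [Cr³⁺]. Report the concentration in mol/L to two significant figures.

0.0024 M

Cr³⁺/Cr is the cathode, Na⁺/Na the anode: E°cell = +1.99 V, n = 3.
Overall reaction: Cr³⁺(aq) + 3 Na(s) → Cr(s) + 3 Na⁺(aq); Q = [Na⁺]^3/[Cr³⁺]^1.
From E = E° − (0.0592/n) log Q: log Q = (E° − E)·n/0.0592 = (+1.99 − (+1.955))·3/0.0592 = 1.7736.
So 1·log[Cr³⁺] = 3·log(0.52) − log Q = -0.8520 − (1.7736) = -2.6256; [Cr³⁺] = 10^(-2.6256) ≈ 0.0024 M.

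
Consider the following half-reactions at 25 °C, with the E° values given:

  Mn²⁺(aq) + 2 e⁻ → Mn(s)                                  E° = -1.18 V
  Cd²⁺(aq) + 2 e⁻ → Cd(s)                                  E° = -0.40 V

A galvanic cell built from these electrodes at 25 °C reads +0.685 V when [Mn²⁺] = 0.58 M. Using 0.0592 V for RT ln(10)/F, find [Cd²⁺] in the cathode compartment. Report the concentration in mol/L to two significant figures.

0.00036 M

Cd²⁺/Cd is the cathode, Mn²⁺/Mn the anode: E°cell = +0.78 V, n = 2.
Overall reaction: Cd²⁺(aq) + Mn(s) → Cd(s) + Mn²⁺(aq); Q = [Mn²⁺]^1/[Cd²⁺]^1.
From E = E° − (0.0592/n) log Q: log Q = (E° − E)·n/0.0592 = (+0.78 − (+0.685))·2/0.0592 = 3.2095.
So 1·log[Cd²⁺] = 1·log(0.58) − log Q = -0.2366 − (3.2095) = -3.4461; [Cd²⁺] = 10^(-3.4461) ≈ 0.00036 M.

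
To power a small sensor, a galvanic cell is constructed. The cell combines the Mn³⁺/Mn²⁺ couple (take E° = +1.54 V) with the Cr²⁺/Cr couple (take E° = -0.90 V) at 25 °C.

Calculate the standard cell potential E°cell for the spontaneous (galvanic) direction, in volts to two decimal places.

The Mn³⁺/Mn²⁺ couple has the higher reduction potential, so it is the cathode; Cr²⁺/Cr is oxidised at the anode.
E°cell = E°(cathode) − E°(anode) = (+1.54) − (-0.90) = +2.44 V.
Since E°cell > 0, the reaction is spontaneous under standard conditions.

+2.44 V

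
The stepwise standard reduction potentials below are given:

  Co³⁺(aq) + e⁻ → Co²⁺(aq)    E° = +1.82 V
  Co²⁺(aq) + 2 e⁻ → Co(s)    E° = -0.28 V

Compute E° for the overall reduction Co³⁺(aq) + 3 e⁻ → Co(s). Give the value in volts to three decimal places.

Standard free energies of sequential steps add: ΔG°₃ = ΔG°₁ + ΔG°₂, so n₃E°₃ = n₁E°₁ + n₂E°₂.
E°₃ = (1×+1.82 + 2×-0.28) / 3 = (+1.260) / 3 = +0.420 V.

+0.420 V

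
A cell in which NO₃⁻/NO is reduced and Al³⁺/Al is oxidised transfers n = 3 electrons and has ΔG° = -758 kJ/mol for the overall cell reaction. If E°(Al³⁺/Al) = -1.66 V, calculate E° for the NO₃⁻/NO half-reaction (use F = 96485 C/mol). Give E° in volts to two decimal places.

E°cell = −ΔG°/(nF) = −(-758×10³)/((3)(96485)) = +2.619 V.
Since NO₃⁻/NO is the cathode and Al³⁺/Al the anode, E°cell = E°(NO₃⁻/NO) − E°(Al³⁺/Al).
So E°(NO₃⁻/NO) = E°cell + E°(Al³⁺/Al) = +2.619 + (-1.66) = +0.96 V.

+0.96 V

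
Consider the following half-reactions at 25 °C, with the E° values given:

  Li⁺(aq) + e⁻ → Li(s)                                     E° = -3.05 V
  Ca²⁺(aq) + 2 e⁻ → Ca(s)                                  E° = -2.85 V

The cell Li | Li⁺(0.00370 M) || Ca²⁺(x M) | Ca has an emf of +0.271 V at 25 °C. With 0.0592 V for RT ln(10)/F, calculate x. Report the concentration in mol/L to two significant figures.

0.0034 M

Ca²⁺/Ca is the cathode, Li⁺/Li the anode: E°cell = +0.20 V, n = 2.
Overall reaction: Ca²⁺(aq) + 2 Li(s) → Ca(s) + 2 Li⁺(aq); Q = [Li⁺]^2/[Ca²⁺]^1.
From E = E° − (0.0592/n) log Q: log Q = (E° − E)·n/0.0592 = (+0.20 − (+0.271))·2/0.0592 = -2.3986.
So 1·log[Ca²⁺] = 2·log(0.0037) − log Q = -4.8636 − (-2.3986) = -2.4650; [Ca²⁺] = 10^(-2.4650) ≈ 0.0034 M.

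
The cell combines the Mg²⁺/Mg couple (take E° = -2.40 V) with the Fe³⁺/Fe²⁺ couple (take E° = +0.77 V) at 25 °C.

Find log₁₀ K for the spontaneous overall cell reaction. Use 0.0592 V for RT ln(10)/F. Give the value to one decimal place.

107.1

Cathode: Fe³⁺/Fe²⁺; anode: Mg²⁺/Mg. E°cell = +3.17 V, n = 2.
log K = nE°cell / 0.0592 = (2)(+3.17) / 0.0592 = 107.1.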